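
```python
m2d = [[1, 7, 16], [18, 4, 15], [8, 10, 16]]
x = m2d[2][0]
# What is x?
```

m2d[2] = [8, 10, 16]. Taking column 0 of that row yields 8.

8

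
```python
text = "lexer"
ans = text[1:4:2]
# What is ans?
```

text has length 5. The slice text[1:4:2] selects indices [1, 3] (1->'e', 3->'e'), giving 'ee'.

'ee'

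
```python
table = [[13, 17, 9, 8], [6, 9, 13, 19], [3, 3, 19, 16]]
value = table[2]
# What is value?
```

table has 3 rows. Row 2 is [3, 3, 19, 16].

[3, 3, 19, 16]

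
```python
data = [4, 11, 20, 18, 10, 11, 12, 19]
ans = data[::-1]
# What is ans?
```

data has length 8. The slice data[::-1] selects indices [7, 6, 5, 4, 3, 2, 1, 0] (7->19, 6->12, 5->11, 4->10, 3->18, 2->20, 1->11, 0->4), giving [19, 12, 11, 10, 18, 20, 11, 4].

[19, 12, 11, 10, 18, 20, 11, 4]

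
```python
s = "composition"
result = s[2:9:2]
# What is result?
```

s has length 11. The slice s[2:9:2] selects indices [2, 4, 6, 8] (2->'m', 4->'o', 6->'i', 8->'i'), giving 'moii'.

'moii'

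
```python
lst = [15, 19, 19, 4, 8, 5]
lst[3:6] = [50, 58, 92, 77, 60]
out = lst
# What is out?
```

lst starts as [15, 19, 19, 4, 8, 5] (length 6). The slice lst[3:6] covers indices [3, 4, 5] with values [4, 8, 5]. Replacing that slice with [50, 58, 92, 77, 60] (different length) produces [15, 19, 19, 50, 58, 92, 77, 60].

[15, 19, 19, 50, 58, 92, 77, 60]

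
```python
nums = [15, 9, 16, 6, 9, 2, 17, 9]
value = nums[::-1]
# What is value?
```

nums has length 8. The slice nums[::-1] selects indices [7, 6, 5, 4, 3, 2, 1, 0] (7->9, 6->17, 5->2, 4->9, 3->6, 2->16, 1->9, 0->15), giving [9, 17, 2, 9, 6, 16, 9, 15].

[9, 17, 2, 9, 6, 16, 9, 15]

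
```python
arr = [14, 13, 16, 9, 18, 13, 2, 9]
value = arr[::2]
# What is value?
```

arr has length 8. The slice arr[::2] selects indices [0, 2, 4, 6] (0->14, 2->16, 4->18, 6->2), giving [14, 16, 18, 2].

[14, 16, 18, 2]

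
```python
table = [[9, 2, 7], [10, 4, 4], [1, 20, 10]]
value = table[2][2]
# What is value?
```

table[2] = [1, 20, 10]. Taking column 2 of that row yields 10.

10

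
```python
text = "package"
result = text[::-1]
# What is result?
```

text has length 7. The slice text[::-1] selects indices [6, 5, 4, 3, 2, 1, 0] (6->'e', 5->'g', 4->'a', 3->'k', 2->'c', 1->'a', 0->'p'), giving 'egakcap'.

'egakcap'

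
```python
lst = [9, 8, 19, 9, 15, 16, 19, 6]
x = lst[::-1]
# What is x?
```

lst has length 8. The slice lst[::-1] selects indices [7, 6, 5, 4, 3, 2, 1, 0] (7->6, 6->19, 5->16, 4->15, 3->9, 2->19, 1->8, 0->9), giving [6, 19, 16, 15, 9, 19, 8, 9].

[6, 19, 16, 15, 9, 19, 8, 9]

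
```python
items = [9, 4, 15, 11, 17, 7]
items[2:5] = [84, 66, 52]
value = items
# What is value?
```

items starts as [9, 4, 15, 11, 17, 7] (length 6). The slice items[2:5] covers indices [2, 3, 4] with values [15, 11, 17]. Replacing that slice with [84, 66, 52] (same length) produces [9, 4, 84, 66, 52, 7].

[9, 4, 84, 66, 52, 7]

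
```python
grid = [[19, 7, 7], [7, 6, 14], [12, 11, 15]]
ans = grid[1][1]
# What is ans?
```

grid[1] = [7, 6, 14]. Taking column 1 of that row yields 6.

6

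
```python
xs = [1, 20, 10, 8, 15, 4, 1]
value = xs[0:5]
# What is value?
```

xs has length 7. The slice xs[0:5] selects indices [0, 1, 2, 3, 4] (0->1, 1->20, 2->10, 3->8, 4->15), giving [1, 20, 10, 8, 15].

[1, 20, 10, 8, 15]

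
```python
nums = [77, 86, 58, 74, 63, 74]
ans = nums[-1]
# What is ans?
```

nums has length 6. Negative index -1 maps to positive index 6 + (-1) = 5. nums[5] = 74.

74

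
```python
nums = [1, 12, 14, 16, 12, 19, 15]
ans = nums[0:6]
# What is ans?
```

nums has length 7. The slice nums[0:6] selects indices [0, 1, 2, 3, 4, 5] (0->1, 1->12, 2->14, 3->16, 4->12, 5->19), giving [1, 12, 14, 16, 12, 19].

[1, 12, 14, 16, 12, 19]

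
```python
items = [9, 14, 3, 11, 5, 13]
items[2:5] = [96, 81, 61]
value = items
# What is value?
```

items starts as [9, 14, 3, 11, 5, 13] (length 6). The slice items[2:5] covers indices [2, 3, 4] with values [3, 11, 5]. Replacing that slice with [96, 81, 61] (same length) produces [9, 14, 96, 81, 61, 13].

[9, 14, 96, 81, 61, 13]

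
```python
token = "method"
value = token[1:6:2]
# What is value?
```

token has length 6. The slice token[1:6:2] selects indices [1, 3, 5] (1->'e', 3->'h', 5->'d'), giving 'ehd'.

'ehd'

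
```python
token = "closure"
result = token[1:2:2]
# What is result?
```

token has length 7. The slice token[1:2:2] selects indices [1] (1->'l'), giving 'l'.

'l'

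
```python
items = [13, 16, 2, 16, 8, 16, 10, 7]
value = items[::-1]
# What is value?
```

items has length 8. The slice items[::-1] selects indices [7, 6, 5, 4, 3, 2, 1, 0] (7->7, 6->10, 5->16, 4->8, 3->16, 2->2, 1->16, 0->13), giving [7, 10, 16, 8, 16, 2, 16, 13].

[7, 10, 16, 8, 16, 2, 16, 13]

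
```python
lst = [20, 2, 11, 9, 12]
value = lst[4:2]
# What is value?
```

lst has length 5. The slice lst[4:2] resolves to an empty index range, so the result is [].

[]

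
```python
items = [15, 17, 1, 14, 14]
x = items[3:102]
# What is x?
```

items has length 5. The slice items[3:102] selects indices [3, 4] (3->14, 4->14), giving [14, 14].

[14, 14]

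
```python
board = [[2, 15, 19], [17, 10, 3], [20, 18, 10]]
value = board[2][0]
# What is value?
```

board[2] = [20, 18, 10]. Taking column 0 of that row yields 20.

20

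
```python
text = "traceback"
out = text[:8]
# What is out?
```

text has length 9. The slice text[:8] selects indices [0, 1, 2, 3, 4, 5, 6, 7] (0->'t', 1->'r', 2->'a', 3->'c', 4->'e', 5->'b', 6->'a', 7->'c'), giving 'tracebac'.

'tracebac'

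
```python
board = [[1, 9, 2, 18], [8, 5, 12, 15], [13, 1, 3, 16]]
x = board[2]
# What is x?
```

board has 3 rows. Row 2 is [13, 1, 3, 16].

[13, 1, 3, 16]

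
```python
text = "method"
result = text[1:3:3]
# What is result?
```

text has length 6. The slice text[1:3:3] selects indices [1] (1->'e'), giving 'e'.

'e'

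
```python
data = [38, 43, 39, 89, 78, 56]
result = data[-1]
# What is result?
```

data has length 6. Negative index -1 maps to positive index 6 + (-1) = 5. data[5] = 56.

56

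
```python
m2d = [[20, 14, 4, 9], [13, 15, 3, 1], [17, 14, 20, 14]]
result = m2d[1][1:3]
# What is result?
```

m2d[1] = [13, 15, 3, 1]. m2d[1] has length 4. The slice m2d[1][1:3] selects indices [1, 2] (1->15, 2->3), giving [15, 3].

[15, 3]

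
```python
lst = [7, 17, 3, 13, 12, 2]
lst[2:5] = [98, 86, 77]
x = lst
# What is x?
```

lst starts as [7, 17, 3, 13, 12, 2] (length 6). The slice lst[2:5] covers indices [2, 3, 4] with values [3, 13, 12]. Replacing that slice with [98, 86, 77] (same length) produces [7, 17, 98, 86, 77, 2].

[7, 17, 98, 86, 77, 2]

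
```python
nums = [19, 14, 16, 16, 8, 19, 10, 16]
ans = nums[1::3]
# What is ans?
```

nums has length 8. The slice nums[1::3] selects indices [1, 4, 7] (1->14, 4->8, 7->16), giving [14, 8, 16].

[14, 8, 16]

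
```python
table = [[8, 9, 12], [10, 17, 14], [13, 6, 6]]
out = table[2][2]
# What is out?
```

table[2] = [13, 6, 6]. Taking column 2 of that row yields 6.

6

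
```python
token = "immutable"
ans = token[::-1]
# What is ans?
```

token has length 9. The slice token[::-1] selects indices [8, 7, 6, 5, 4, 3, 2, 1, 0] (8->'e', 7->'l', 6->'b', 5->'a', 4->'t', 3->'u', 2->'m', 1->'m', 0->'i'), giving 'elbatummi'.

'elbatummi'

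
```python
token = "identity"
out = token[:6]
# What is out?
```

token has length 8. The slice token[:6] selects indices [0, 1, 2, 3, 4, 5] (0->'i', 1->'d', 2->'e', 3->'n', 4->'t', 5->'i'), giving 'identi'.

'identi'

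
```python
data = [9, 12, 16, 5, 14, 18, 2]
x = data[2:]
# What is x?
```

data has length 7. The slice data[2:] selects indices [2, 3, 4, 5, 6] (2->16, 3->5, 4->14, 5->18, 6->2), giving [16, 5, 14, 18, 2].

[16, 5, 14, 18, 2]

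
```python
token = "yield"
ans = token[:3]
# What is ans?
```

token has length 5. The slice token[:3] selects indices [0, 1, 2] (0->'y', 1->'i', 2->'e'), giving 'yie'.

'yie'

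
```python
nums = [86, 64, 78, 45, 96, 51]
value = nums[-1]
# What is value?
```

nums has length 6. Negative index -1 maps to positive index 6 + (-1) = 5. nums[5] = 51.

51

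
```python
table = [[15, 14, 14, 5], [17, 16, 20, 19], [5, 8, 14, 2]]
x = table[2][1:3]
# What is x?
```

table[2] = [5, 8, 14, 2]. table[2] has length 4. The slice table[2][1:3] selects indices [1, 2] (1->8, 2->14), giving [8, 14].

[8, 14]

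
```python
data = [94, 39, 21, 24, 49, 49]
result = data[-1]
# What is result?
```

data has length 6. Negative index -1 maps to positive index 6 + (-1) = 5. data[5] = 49.

49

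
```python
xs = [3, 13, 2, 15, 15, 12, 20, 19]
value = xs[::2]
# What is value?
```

xs has length 8. The slice xs[::2] selects indices [0, 2, 4, 6] (0->3, 2->2, 4->15, 6->20), giving [3, 2, 15, 20].

[3, 2, 15, 20]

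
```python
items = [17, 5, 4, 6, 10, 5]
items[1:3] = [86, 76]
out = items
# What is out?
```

items starts as [17, 5, 4, 6, 10, 5] (length 6). The slice items[1:3] covers indices [1, 2] with values [5, 4]. Replacing that slice with [86, 76] (same length) produces [17, 86, 76, 6, 10, 5].

[17, 86, 76, 6, 10, 5]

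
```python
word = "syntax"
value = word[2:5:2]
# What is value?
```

word has length 6. The slice word[2:5:2] selects indices [2, 4] (2->'n', 4->'a'), giving 'na'.

'na'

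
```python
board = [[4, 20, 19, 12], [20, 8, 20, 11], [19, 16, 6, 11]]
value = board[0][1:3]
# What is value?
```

board[0] = [4, 20, 19, 12]. board[0] has length 4. The slice board[0][1:3] selects indices [1, 2] (1->20, 2->19), giving [20, 19].

[20, 19]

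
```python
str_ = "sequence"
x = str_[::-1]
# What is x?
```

str_ has length 8. The slice str_[::-1] selects indices [7, 6, 5, 4, 3, 2, 1, 0] (7->'e', 6->'c', 5->'n', 4->'e', 3->'u', 2->'q', 1->'e', 0->'s'), giving 'ecneuqes'.

'ecneuqes'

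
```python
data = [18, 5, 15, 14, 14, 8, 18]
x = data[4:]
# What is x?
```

data has length 7. The slice data[4:] selects indices [4, 5, 6] (4->14, 5->8, 6->18), giving [14, 8, 18].

[14, 8, 18]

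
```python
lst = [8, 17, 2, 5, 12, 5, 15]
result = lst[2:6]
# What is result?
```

lst has length 7. The slice lst[2:6] selects indices [2, 3, 4, 5] (2->2, 3->5, 4->12, 5->5), giving [2, 5, 12, 5].

[2, 5, 12, 5]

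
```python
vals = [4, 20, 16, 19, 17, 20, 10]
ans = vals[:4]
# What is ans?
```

vals has length 7. The slice vals[:4] selects indices [0, 1, 2, 3] (0->4, 1->20, 2->16, 3->19), giving [4, 20, 16, 19].

[4, 20, 16, 19]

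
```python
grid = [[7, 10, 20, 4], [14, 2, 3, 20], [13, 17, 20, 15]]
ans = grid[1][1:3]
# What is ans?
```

grid[1] = [14, 2, 3, 20]. grid[1] has length 4. The slice grid[1][1:3] selects indices [1, 2] (1->2, 2->3), giving [2, 3].

[2, 3]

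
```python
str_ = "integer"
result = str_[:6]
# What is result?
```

str_ has length 7. The slice str_[:6] selects indices [0, 1, 2, 3, 4, 5] (0->'i', 1->'n', 2->'t', 3->'e', 4->'g', 5->'e'), giving 'intege'.

'intege'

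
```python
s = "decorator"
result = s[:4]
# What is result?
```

s has length 9. The slice s[:4] selects indices [0, 1, 2, 3] (0->'d', 1->'e', 2->'c', 3->'o'), giving 'deco'.

'deco'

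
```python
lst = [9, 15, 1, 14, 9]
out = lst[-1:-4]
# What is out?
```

lst has length 5. The slice lst[-1:-4] resolves to an empty index range, so the result is [].

[]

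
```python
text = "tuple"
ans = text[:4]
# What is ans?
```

text has length 5. The slice text[:4] selects indices [0, 1, 2, 3] (0->'t', 1->'u', 2->'p', 3->'l'), giving 'tupl'.

'tupl'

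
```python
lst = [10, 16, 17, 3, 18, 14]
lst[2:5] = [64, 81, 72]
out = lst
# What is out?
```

lst starts as [10, 16, 17, 3, 18, 14] (length 6). The slice lst[2:5] covers indices [2, 3, 4] with values [17, 3, 18]. Replacing that slice with [64, 81, 72] (same length) produces [10, 16, 64, 81, 72, 14].

[10, 16, 64, 81, 72, 14]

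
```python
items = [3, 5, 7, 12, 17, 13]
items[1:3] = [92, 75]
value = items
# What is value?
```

items starts as [3, 5, 7, 12, 17, 13] (length 6). The slice items[1:3] covers indices [1, 2] with values [5, 7]. Replacing that slice with [92, 75] (same length) produces [3, 92, 75, 12, 17, 13].

[3, 92, 75, 12, 17, 13]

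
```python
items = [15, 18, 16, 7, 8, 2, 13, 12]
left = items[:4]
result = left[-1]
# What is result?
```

items has length 8. The slice items[:4] selects indices [0, 1, 2, 3] (0->15, 1->18, 2->16, 3->7), giving [15, 18, 16, 7]. So left = [15, 18, 16, 7]. Then left[-1] = 7.

7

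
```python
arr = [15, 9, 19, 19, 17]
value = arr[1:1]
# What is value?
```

arr has length 5. The slice arr[1:1] resolves to an empty index range, so the result is [].

[]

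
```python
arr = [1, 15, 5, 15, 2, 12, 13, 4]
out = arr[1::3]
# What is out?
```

arr has length 8. The slice arr[1::3] selects indices [1, 4, 7] (1->15, 4->2, 7->4), giving [15, 2, 4].

[15, 2, 4]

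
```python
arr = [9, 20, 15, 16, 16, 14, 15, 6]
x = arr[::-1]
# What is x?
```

arr has length 8. The slice arr[::-1] selects indices [7, 6, 5, 4, 3, 2, 1, 0] (7->6, 6->15, 5->14, 4->16, 3->16, 2->15, 1->20, 0->9), giving [6, 15, 14, 16, 16, 15, 20, 9].

[6, 15, 14, 16, 16, 15, 20, 9]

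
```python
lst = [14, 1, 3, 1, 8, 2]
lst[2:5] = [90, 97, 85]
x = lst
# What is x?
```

lst starts as [14, 1, 3, 1, 8, 2] (length 6). The slice lst[2:5] covers indices [2, 3, 4] with values [3, 1, 8]. Replacing that slice with [90, 97, 85] (same length) produces [14, 1, 90, 97, 85, 2].

[14, 1, 90, 97, 85, 2]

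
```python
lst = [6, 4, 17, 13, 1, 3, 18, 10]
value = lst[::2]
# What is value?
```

lst has length 8. The slice lst[::2] selects indices [0, 2, 4, 6] (0->6, 2->17, 4->1, 6->18), giving [6, 17, 1, 18].

[6, 17, 1, 18]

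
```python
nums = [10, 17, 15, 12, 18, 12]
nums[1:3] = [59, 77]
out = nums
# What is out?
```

nums starts as [10, 17, 15, 12, 18, 12] (length 6). The slice nums[1:3] covers indices [1, 2] with values [17, 15]. Replacing that slice with [59, 77] (same length) produces [10, 59, 77, 12, 18, 12].

[10, 59, 77, 12, 18, 12]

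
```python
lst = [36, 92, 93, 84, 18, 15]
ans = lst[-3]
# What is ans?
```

lst has length 6. Negative index -3 maps to positive index 6 + (-3) = 3. lst[3] = 84.

84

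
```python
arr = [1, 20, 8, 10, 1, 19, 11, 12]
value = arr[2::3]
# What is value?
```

arr has length 8. The slice arr[2::3] selects indices [2, 5] (2->8, 5->19), giving [8, 19].

[8, 19]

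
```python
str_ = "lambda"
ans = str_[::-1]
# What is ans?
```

str_ has length 6. The slice str_[::-1] selects indices [5, 4, 3, 2, 1, 0] (5->'a', 4->'d', 3->'b', 2->'m', 1->'a', 0->'l'), giving 'adbmal'.

'adbmal'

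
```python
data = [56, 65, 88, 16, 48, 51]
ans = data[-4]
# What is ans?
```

data has length 6. Negative index -4 maps to positive index 6 + (-4) = 2. data[2] = 88.

88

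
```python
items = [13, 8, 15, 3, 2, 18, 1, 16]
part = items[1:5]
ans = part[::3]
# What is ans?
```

items has length 8. The slice items[1:5] selects indices [1, 2, 3, 4] (1->8, 2->15, 3->3, 4->2), giving [8, 15, 3, 2]. So part = [8, 15, 3, 2]. part has length 4. The slice part[::3] selects indices [0, 3] (0->8, 3->2), giving [8, 2].

[8, 2]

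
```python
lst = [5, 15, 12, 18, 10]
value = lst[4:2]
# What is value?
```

lst has length 5. The slice lst[4:2] resolves to an empty index range, so the result is [].

[]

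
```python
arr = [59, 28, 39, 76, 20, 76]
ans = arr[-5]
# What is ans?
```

arr has length 6. Negative index -5 maps to positive index 6 + (-5) = 1. arr[1] = 28.

28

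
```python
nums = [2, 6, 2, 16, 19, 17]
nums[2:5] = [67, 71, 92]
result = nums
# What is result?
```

nums starts as [2, 6, 2, 16, 19, 17] (length 6). The slice nums[2:5] covers indices [2, 3, 4] with values [2, 16, 19]. Replacing that slice with [67, 71, 92] (same length) produces [2, 6, 67, 71, 92, 17].

[2, 6, 67, 71, 92, 17]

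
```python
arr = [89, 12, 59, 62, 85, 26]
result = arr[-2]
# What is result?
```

arr has length 6. Negative index -2 maps to positive index 6 + (-2) = 4. arr[4] = 85.

85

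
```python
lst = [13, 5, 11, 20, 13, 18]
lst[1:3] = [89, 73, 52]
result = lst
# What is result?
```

lst starts as [13, 5, 11, 20, 13, 18] (length 6). The slice lst[1:3] covers indices [1, 2] with values [5, 11]. Replacing that slice with [89, 73, 52] (different length) produces [13, 89, 73, 52, 20, 13, 18].

[13, 89, 73, 52, 20, 13, 18]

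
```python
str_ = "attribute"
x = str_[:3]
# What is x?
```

str_ has length 9. The slice str_[:3] selects indices [0, 1, 2] (0->'a', 1->'t', 2->'t'), giving 'att'.

'att'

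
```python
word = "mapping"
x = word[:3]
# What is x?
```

word has length 7. The slice word[:3] selects indices [0, 1, 2] (0->'m', 1->'a', 2->'p'), giving 'map'.

'map'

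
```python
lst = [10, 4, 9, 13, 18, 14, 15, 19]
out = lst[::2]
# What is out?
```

lst has length 8. The slice lst[::2] selects indices [0, 2, 4, 6] (0->10, 2->9, 4->18, 6->15), giving [10, 9, 18, 15].

[10, 9, 18, 15]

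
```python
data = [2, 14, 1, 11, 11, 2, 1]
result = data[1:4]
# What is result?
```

data has length 7. The slice data[1:4] selects indices [1, 2, 3] (1->14, 2->1, 3->11), giving [14, 1, 11].

[14, 1, 11]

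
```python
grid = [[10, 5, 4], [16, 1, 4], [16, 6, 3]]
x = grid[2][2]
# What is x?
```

grid[2] = [16, 6, 3]. Taking column 2 of that row yields 3.

3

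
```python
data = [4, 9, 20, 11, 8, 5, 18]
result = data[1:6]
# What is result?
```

data has length 7. The slice data[1:6] selects indices [1, 2, 3, 4, 5] (1->9, 2->20, 3->11, 4->8, 5->5), giving [9, 20, 11, 8, 5].

[9, 20, 11, 8, 5]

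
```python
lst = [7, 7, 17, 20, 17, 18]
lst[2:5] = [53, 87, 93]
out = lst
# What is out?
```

lst starts as [7, 7, 17, 20, 17, 18] (length 6). The slice lst[2:5] covers indices [2, 3, 4] with values [17, 20, 17]. Replacing that slice with [53, 87, 93] (same length) produces [7, 7, 53, 87, 93, 18].

[7, 7, 53, 87, 93, 18]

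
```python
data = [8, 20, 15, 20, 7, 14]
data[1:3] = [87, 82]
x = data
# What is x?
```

data starts as [8, 20, 15, 20, 7, 14] (length 6). The slice data[1:3] covers indices [1, 2] with values [20, 15]. Replacing that slice with [87, 82] (same length) produces [8, 87, 82, 20, 7, 14].

[8, 87, 82, 20, 7, 14]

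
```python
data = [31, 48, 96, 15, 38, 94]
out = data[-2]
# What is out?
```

data has length 6. Negative index -2 maps to positive index 6 + (-2) = 4. data[4] = 38.

38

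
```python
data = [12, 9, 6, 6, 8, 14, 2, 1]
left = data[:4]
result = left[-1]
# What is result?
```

data has length 8. The slice data[:4] selects indices [0, 1, 2, 3] (0->12, 1->9, 2->6, 3->6), giving [12, 9, 6, 6]. So left = [12, 9, 6, 6]. Then left[-1] = 6.

6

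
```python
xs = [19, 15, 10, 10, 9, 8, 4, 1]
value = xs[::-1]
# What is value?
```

xs has length 8. The slice xs[::-1] selects indices [7, 6, 5, 4, 3, 2, 1, 0] (7->1, 6->4, 5->8, 4->9, 3->10, 2->10, 1->15, 0->19), giving [1, 4, 8, 9, 10, 10, 15, 19].

[1, 4, 8, 9, 10, 10, 15, 19]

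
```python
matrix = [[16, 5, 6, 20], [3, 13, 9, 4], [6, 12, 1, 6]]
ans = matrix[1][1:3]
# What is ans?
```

matrix[1] = [3, 13, 9, 4]. matrix[1] has length 4. The slice matrix[1][1:3] selects indices [1, 2] (1->13, 2->9), giving [13, 9].

[13, 9]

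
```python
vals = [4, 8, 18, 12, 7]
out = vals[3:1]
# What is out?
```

vals has length 5. The slice vals[3:1] resolves to an empty index range, so the result is [].

[]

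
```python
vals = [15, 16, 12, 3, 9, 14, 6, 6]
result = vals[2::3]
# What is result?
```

vals has length 8. The slice vals[2::3] selects indices [2, 5] (2->12, 5->14), giving [12, 14].

[12, 14]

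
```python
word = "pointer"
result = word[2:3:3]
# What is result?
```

word has length 7. The slice word[2:3:3] selects indices [2] (2->'i'), giving 'i'.

'i'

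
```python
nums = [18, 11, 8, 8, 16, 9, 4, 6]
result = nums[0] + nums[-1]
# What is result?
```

nums has length 8. nums[0] = 18.
nums has length 8. Negative index -1 maps to positive index 8 + (-1) = 7. nums[7] = 6.
Sum: 18 + 6 = 24.

24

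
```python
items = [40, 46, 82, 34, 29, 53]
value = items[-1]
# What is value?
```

items has length 6. Negative index -1 maps to positive index 6 + (-1) = 5. items[5] = 53.

53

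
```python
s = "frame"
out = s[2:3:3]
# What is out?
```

s has length 5. The slice s[2:3:3] selects indices [2] (2->'a'), giving 'a'.

'a'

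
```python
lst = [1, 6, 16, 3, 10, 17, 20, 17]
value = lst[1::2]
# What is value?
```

lst has length 8. The slice lst[1::2] selects indices [1, 3, 5, 7] (1->6, 3->3, 5->17, 7->17), giving [6, 3, 17, 17].

[6, 3, 17, 17]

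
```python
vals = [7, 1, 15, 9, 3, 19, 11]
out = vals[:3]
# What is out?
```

vals has length 7. The slice vals[:3] selects indices [0, 1, 2] (0->7, 1->1, 2->15), giving [7, 1, 15].

[7, 1, 15]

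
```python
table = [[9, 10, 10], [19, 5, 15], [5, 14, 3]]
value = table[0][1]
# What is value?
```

table[0] = [9, 10, 10]. Taking column 1 of that row yields 10.

10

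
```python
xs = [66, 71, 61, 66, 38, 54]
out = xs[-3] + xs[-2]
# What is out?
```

xs has length 6. Negative index -3 maps to positive index 6 + (-3) = 3. xs[3] = 66.
xs has length 6. Negative index -2 maps to positive index 6 + (-2) = 4. xs[4] = 38.
Sum: 66 + 38 = 104.

104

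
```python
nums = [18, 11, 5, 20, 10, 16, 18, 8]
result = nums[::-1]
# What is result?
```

nums has length 8. The slice nums[::-1] selects indices [7, 6, 5, 4, 3, 2, 1, 0] (7->8, 6->18, 5->16, 4->10, 3->20, 2->5, 1->11, 0->18), giving [8, 18, 16, 10, 20, 5, 11, 18].

[8, 18, 16, 10, 20, 5, 11, 18]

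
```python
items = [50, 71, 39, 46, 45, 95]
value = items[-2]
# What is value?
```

items has length 6. Negative index -2 maps to positive index 6 + (-2) = 4. items[4] = 45.

45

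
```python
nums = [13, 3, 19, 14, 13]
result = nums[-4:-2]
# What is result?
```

nums has length 5. The slice nums[-4:-2] selects indices [1, 2] (1->3, 2->19), giving [3, 19].

[3, 19]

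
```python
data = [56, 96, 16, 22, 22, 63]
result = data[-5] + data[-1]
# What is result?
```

data has length 6. Negative index -5 maps to positive index 6 + (-5) = 1. data[1] = 96.
data has length 6. Negative index -1 maps to positive index 6 + (-1) = 5. data[5] = 63.
Sum: 96 + 63 = 159.

159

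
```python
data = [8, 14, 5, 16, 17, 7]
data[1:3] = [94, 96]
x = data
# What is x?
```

data starts as [8, 14, 5, 16, 17, 7] (length 6). The slice data[1:3] covers indices [1, 2] with values [14, 5]. Replacing that slice with [94, 96] (same length) produces [8, 94, 96, 16, 17, 7].

[8, 94, 96, 16, 17, 7]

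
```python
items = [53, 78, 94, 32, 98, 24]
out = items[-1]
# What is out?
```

items has length 6. Negative index -1 maps to positive index 6 + (-1) = 5. items[5] = 24.

24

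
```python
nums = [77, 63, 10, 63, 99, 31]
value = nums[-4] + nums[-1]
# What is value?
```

nums has length 6. Negative index -4 maps to positive index 6 + (-4) = 2. nums[2] = 10.
nums has length 6. Negative index -1 maps to positive index 6 + (-1) = 5. nums[5] = 31.
Sum: 10 + 31 = 41.

41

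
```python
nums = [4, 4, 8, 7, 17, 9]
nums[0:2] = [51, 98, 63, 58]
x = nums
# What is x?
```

nums starts as [4, 4, 8, 7, 17, 9] (length 6). The slice nums[0:2] covers indices [0, 1] with values [4, 4]. Replacing that slice with [51, 98, 63, 58] (different length) produces [51, 98, 63, 58, 8, 7, 17, 9].

[51, 98, 63, 58, 8, 7, 17, 9]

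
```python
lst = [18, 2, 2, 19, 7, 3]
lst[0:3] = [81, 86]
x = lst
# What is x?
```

lst starts as [18, 2, 2, 19, 7, 3] (length 6). The slice lst[0:3] covers indices [0, 1, 2] with values [18, 2, 2]. Replacing that slice with [81, 86] (different length) produces [81, 86, 19, 7, 3].

[81, 86, 19, 7, 3]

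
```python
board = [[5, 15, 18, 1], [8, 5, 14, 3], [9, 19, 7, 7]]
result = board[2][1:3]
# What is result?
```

board[2] = [9, 19, 7, 7]. board[2] has length 4. The slice board[2][1:3] selects indices [1, 2] (1->19, 2->7), giving [19, 7].

[19, 7]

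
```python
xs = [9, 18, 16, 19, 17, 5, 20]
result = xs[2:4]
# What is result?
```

xs has length 7. The slice xs[2:4] selects indices [2, 3] (2->16, 3->19), giving [16, 19].

[16, 19]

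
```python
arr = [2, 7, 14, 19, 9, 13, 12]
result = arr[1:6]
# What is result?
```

arr has length 7. The slice arr[1:6] selects indices [1, 2, 3, 4, 5] (1->7, 2->14, 3->19, 4->9, 5->13), giving [7, 14, 19, 9, 13].

[7, 14, 19, 9, 13]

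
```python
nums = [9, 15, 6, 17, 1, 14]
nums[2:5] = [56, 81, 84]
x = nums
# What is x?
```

nums starts as [9, 15, 6, 17, 1, 14] (length 6). The slice nums[2:5] covers indices [2, 3, 4] with values [6, 17, 1]. Replacing that slice with [56, 81, 84] (same length) produces [9, 15, 56, 81, 84, 14].

[9, 15, 56, 81, 84, 14]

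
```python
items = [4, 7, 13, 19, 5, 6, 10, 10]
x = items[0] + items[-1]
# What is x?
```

items has length 8. items[0] = 4.
items has length 8. Negative index -1 maps to positive index 8 + (-1) = 7. items[7] = 10.
Sum: 4 + 10 = 14.

14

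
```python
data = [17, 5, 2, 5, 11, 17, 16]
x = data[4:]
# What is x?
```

data has length 7. The slice data[4:] selects indices [4, 5, 6] (4->11, 5->17, 6->16), giving [11, 17, 16].

[11, 17, 16]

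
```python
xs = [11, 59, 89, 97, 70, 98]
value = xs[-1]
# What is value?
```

xs has length 6. Negative index -1 maps to positive index 6 + (-1) = 5. xs[5] = 98.

98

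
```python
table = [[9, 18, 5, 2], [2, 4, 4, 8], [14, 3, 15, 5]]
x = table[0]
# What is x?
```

table has 3 rows. Row 0 is [9, 18, 5, 2].

[9, 18, 5, 2]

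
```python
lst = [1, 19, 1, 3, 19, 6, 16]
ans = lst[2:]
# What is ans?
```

lst has length 7. The slice lst[2:] selects indices [2, 3, 4, 5, 6] (2->1, 3->3, 4->19, 5->6, 6->16), giving [1, 3, 19, 6, 16].

[1, 3, 19, 6, 16]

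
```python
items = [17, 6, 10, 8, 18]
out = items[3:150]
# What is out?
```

items has length 5. The slice items[3:150] selects indices [3, 4] (3->8, 4->18), giving [8, 18].

[8, 18]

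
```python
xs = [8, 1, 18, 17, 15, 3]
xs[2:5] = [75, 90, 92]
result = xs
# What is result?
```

xs starts as [8, 1, 18, 17, 15, 3] (length 6). The slice xs[2:5] covers indices [2, 3, 4] with values [18, 17, 15]. Replacing that slice with [75, 90, 92] (same length) produces [8, 1, 75, 90, 92, 3].

[8, 1, 75, 90, 92, 3]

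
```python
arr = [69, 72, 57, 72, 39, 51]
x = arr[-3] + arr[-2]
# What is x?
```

arr has length 6. Negative index -3 maps to positive index 6 + (-3) = 3. arr[3] = 72.
arr has length 6. Negative index -2 maps to positive index 6 + (-2) = 4. arr[4] = 39.
Sum: 72 + 39 = 111.

111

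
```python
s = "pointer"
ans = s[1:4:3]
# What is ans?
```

s has length 7. The slice s[1:4:3] selects indices [1] (1->'o'), giving 'o'.

'o'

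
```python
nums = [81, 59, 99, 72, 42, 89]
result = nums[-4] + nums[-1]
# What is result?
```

nums has length 6. Negative index -4 maps to positive index 6 + (-4) = 2. nums[2] = 99.
nums has length 6. Negative index -1 maps to positive index 6 + (-1) = 5. nums[5] = 89.
Sum: 99 + 89 = 188.

188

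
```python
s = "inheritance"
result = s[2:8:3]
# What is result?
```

s has length 11. The slice s[2:8:3] selects indices [2, 5] (2->'h', 5->'i'), giving 'hi'.

'hi'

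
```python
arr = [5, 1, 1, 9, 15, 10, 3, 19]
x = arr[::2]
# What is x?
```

arr has length 8. The slice arr[::2] selects indices [0, 2, 4, 6] (0->5, 2->1, 4->15, 6->3), giving [5, 1, 15, 3].

[5, 1, 15, 3]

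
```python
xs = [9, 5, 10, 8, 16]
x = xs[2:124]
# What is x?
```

xs has length 5. The slice xs[2:124] selects indices [2, 3, 4] (2->10, 3->8, 4->16), giving [10, 8, 16].

[10, 8, 16]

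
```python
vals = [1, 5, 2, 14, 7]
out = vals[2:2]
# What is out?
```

vals has length 5. The slice vals[2:2] resolves to an empty index range, so the result is [].

[]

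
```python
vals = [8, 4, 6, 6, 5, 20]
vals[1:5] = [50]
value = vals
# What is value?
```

vals starts as [8, 4, 6, 6, 5, 20] (length 6). The slice vals[1:5] covers indices [1, 2, 3, 4] with values [4, 6, 6, 5]. Replacing that slice with [50] (different length) produces [8, 50, 20].

[8, 50, 20]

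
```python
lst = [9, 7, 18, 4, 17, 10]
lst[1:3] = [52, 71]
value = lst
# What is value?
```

lst starts as [9, 7, 18, 4, 17, 10] (length 6). The slice lst[1:3] covers indices [1, 2] with values [7, 18]. Replacing that slice with [52, 71] (same length) produces [9, 52, 71, 4, 17, 10].

[9, 52, 71, 4, 17, 10]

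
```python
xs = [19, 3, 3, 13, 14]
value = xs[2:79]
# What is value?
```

xs has length 5. The slice xs[2:79] selects indices [2, 3, 4] (2->3, 3->13, 4->14), giving [3, 13, 14].

[3, 13, 14]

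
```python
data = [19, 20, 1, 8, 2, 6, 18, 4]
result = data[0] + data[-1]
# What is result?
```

data has length 8. data[0] = 19.
data has length 8. Negative index -1 maps to positive index 8 + (-1) = 7. data[7] = 4.
Sum: 19 + 4 = 23.

23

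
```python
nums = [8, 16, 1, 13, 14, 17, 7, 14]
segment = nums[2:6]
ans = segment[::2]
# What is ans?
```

nums has length 8. The slice nums[2:6] selects indices [2, 3, 4, 5] (2->1, 3->13, 4->14, 5->17), giving [1, 13, 14, 17]. So segment = [1, 13, 14, 17]. segment has length 4. The slice segment[::2] selects indices [0, 2] (0->1, 2->14), giving [1, 14].

[1, 14]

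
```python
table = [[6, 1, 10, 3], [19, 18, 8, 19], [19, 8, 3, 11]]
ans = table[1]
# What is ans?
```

table has 3 rows. Row 1 is [19, 18, 8, 19].

[19, 18, 8, 19]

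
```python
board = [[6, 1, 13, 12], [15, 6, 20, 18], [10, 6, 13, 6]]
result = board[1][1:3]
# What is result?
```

board[1] = [15, 6, 20, 18]. board[1] has length 4. The slice board[1][1:3] selects indices [1, 2] (1->6, 2->20), giving [6, 20].

[6, 20]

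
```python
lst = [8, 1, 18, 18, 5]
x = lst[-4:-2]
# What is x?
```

lst has length 5. The slice lst[-4:-2] selects indices [1, 2] (1->1, 2->18), giving [1, 18].

[1, 18]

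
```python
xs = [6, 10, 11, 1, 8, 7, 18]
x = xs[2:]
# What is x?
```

xs has length 7. The slice xs[2:] selects indices [2, 3, 4, 5, 6] (2->11, 3->1, 4->8, 5->7, 6->18), giving [11, 1, 8, 7, 18].

[11, 1, 8, 7, 18]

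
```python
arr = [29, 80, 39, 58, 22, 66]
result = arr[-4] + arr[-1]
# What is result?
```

arr has length 6. Negative index -4 maps to positive index 6 + (-4) = 2. arr[2] = 39.
arr has length 6. Negative index -1 maps to positive index 6 + (-1) = 5. arr[5] = 66.
Sum: 39 + 66 = 105.

105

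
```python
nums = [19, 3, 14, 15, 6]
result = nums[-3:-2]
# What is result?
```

nums has length 5. The slice nums[-3:-2] selects indices [2] (2->14), giving [14].

[14]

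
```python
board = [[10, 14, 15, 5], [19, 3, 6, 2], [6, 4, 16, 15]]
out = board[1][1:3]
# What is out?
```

board[1] = [19, 3, 6, 2]. board[1] has length 4. The slice board[1][1:3] selects indices [1, 2] (1->3, 2->6), giving [3, 6].

[3, 6]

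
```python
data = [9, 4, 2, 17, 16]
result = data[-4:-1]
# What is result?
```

data has length 5. The slice data[-4:-1] selects indices [1, 2, 3] (1->4, 2->2, 3->17), giving [4, 2, 17].

[4, 2, 17]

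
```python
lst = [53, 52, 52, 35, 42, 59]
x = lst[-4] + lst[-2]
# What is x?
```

lst has length 6. Negative index -4 maps to positive index 6 + (-4) = 2. lst[2] = 52.
lst has length 6. Negative index -2 maps to positive index 6 + (-2) = 4. lst[4] = 42.
Sum: 52 + 42 = 94.

94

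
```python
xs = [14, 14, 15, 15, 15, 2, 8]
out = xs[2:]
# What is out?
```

xs has length 7. The slice xs[2:] selects indices [2, 3, 4, 5, 6] (2->15, 3->15, 4->15, 5->2, 6->8), giving [15, 15, 15, 2, 8].

[15, 15, 15, 2, 8]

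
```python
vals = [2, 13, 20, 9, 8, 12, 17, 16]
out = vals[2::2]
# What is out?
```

vals has length 8. The slice vals[2::2] selects indices [2, 4, 6] (2->20, 4->8, 6->17), giving [20, 8, 17].

[20, 8, 17]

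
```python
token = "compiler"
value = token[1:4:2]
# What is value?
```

token has length 8. The slice token[1:4:2] selects indices [1, 3] (1->'o', 3->'p'), giving 'op'.

'op'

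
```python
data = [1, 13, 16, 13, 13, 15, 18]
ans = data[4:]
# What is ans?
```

data has length 7. The slice data[4:] selects indices [4, 5, 6] (4->13, 5->15, 6->18), giving [13, 15, 18].

[13, 15, 18]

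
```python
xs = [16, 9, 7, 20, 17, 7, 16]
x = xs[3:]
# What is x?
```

xs has length 7. The slice xs[3:] selects indices [3, 4, 5, 6] (3->20, 4->17, 5->7, 6->16), giving [20, 17, 7, 16].

[20, 17, 7, 16]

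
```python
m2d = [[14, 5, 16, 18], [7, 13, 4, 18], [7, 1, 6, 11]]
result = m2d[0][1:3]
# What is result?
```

m2d[0] = [14, 5, 16, 18]. m2d[0] has length 4. The slice m2d[0][1:3] selects indices [1, 2] (1->5, 2->16), giving [5, 16].

[5, 16]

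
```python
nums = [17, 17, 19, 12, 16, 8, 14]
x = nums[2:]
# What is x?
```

nums has length 7. The slice nums[2:] selects indices [2, 3, 4, 5, 6] (2->19, 3->12, 4->16, 5->8, 6->14), giving [19, 12, 16, 8, 14].

[19, 12, 16, 8, 14]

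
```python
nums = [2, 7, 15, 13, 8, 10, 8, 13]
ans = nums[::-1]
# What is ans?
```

nums has length 8. The slice nums[::-1] selects indices [7, 6, 5, 4, 3, 2, 1, 0] (7->13, 6->8, 5->10, 4->8, 3->13, 2->15, 1->7, 0->2), giving [13, 8, 10, 8, 13, 15, 7, 2].

[13, 8, 10, 8, 13, 15, 7, 2]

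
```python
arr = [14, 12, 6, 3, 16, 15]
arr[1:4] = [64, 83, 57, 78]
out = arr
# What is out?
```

arr starts as [14, 12, 6, 3, 16, 15] (length 6). The slice arr[1:4] covers indices [1, 2, 3] with values [12, 6, 3]. Replacing that slice with [64, 83, 57, 78] (different length) produces [14, 64, 83, 57, 78, 16, 15].

[14, 64, 83, 57, 78, 16, 15]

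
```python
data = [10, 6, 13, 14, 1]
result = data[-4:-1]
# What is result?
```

data has length 5. The slice data[-4:-1] selects indices [1, 2, 3] (1->6, 2->13, 3->14), giving [6, 13, 14].

[6, 13, 14]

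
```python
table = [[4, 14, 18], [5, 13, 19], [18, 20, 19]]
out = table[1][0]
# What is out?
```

table[1] = [5, 13, 19]. Taking column 0 of that row yields 5.

5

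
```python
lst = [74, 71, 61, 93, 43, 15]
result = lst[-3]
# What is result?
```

lst has length 6. Negative index -3 maps to positive index 6 + (-3) = 3. lst[3] = 93.

93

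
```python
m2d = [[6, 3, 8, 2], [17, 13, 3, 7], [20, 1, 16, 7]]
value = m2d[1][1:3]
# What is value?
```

m2d[1] = [17, 13, 3, 7]. m2d[1] has length 4. The slice m2d[1][1:3] selects indices [1, 2] (1->13, 2->3), giving [13, 3].

[13, 3]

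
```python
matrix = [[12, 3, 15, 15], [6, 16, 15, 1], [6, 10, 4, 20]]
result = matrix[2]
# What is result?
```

matrix has 3 rows. Row 2 is [6, 10, 4, 20].

[6, 10, 4, 20]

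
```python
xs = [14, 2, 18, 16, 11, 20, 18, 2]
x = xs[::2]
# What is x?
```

xs has length 8. The slice xs[::2] selects indices [0, 2, 4, 6] (0->14, 2->18, 4->11, 6->18), giving [14, 18, 11, 18].

[14, 18, 11, 18]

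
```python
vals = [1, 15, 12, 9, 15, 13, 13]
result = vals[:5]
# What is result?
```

vals has length 7. The slice vals[:5] selects indices [0, 1, 2, 3, 4] (0->1, 1->15, 2->12, 3->9, 4->15), giving [1, 15, 12, 9, 15].

[1, 15, 12, 9, 15]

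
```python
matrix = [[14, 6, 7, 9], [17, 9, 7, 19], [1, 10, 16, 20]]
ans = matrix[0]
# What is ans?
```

matrix has 3 rows. Row 0 is [14, 6, 7, 9].

[14, 6, 7, 9]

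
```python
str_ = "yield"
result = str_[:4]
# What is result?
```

str_ has length 5. The slice str_[:4] selects indices [0, 1, 2, 3] (0->'y', 1->'i', 2->'e', 3->'l'), giving 'yiel'.

'yiel'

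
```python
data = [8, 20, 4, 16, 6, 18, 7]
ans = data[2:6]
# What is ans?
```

data has length 7. The slice data[2:6] selects indices [2, 3, 4, 5] (2->4, 3->16, 4->6, 5->18), giving [4, 16, 6, 18].

[4, 16, 6, 18]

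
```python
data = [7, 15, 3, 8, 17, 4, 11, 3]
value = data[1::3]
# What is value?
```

data has length 8. The slice data[1::3] selects indices [1, 4, 7] (1->15, 4->17, 7->3), giving [15, 17, 3].

[15, 17, 3]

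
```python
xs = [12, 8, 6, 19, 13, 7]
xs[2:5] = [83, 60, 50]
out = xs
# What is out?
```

xs starts as [12, 8, 6, 19, 13, 7] (length 6). The slice xs[2:5] covers indices [2, 3, 4] with values [6, 19, 13]. Replacing that slice with [83, 60, 50] (same length) produces [12, 8, 83, 60, 50, 7].

[12, 8, 83, 60, 50, 7]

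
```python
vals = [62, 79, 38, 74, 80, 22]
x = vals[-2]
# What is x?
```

vals has length 6. Negative index -2 maps to positive index 6 + (-2) = 4. vals[4] = 80.

80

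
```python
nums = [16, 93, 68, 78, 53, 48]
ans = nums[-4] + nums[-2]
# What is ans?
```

nums has length 6. Negative index -4 maps to positive index 6 + (-4) = 2. nums[2] = 68.
nums has length 6. Negative index -2 maps to positive index 6 + (-2) = 4. nums[4] = 53.
Sum: 68 + 53 = 121.

121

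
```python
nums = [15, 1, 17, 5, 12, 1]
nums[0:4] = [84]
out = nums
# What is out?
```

nums starts as [15, 1, 17, 5, 12, 1] (length 6). The slice nums[0:4] covers indices [0, 1, 2, 3] with values [15, 1, 17, 5]. Replacing that slice with [84] (different length) produces [84, 12, 1].

[84, 12, 1]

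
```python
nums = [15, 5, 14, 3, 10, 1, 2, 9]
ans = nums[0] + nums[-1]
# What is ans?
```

nums has length 8. nums[0] = 15.
nums has length 8. Negative index -1 maps to positive index 8 + (-1) = 7. nums[7] = 9.
Sum: 15 + 9 = 24.

24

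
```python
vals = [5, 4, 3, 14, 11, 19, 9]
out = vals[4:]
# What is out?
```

vals has length 7. The slice vals[4:] selects indices [4, 5, 6] (4->11, 5->19, 6->9), giving [11, 19, 9].

[11, 19, 9]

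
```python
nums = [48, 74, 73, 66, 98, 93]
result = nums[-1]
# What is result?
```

nums has length 6. Negative index -1 maps to positive index 6 + (-1) = 5. nums[5] = 93.

93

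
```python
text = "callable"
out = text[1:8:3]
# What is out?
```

text has length 8. The slice text[1:8:3] selects indices [1, 4, 7] (1->'a', 4->'a', 7->'e'), giving 'aae'.

'aae'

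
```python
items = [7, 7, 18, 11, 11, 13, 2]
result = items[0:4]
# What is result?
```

items has length 7. The slice items[0:4] selects indices [0, 1, 2, 3] (0->7, 1->7, 2->18, 3->11), giving [7, 7, 18, 11].

[7, 7, 18, 11]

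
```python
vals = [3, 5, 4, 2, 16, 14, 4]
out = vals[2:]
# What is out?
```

vals has length 7. The slice vals[2:] selects indices [2, 3, 4, 5, 6] (2->4, 3->2, 4->16, 5->14, 6->4), giving [4, 2, 16, 14, 4].

[4, 2, 16, 14, 4]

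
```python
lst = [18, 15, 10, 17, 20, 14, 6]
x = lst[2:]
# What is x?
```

lst has length 7. The slice lst[2:] selects indices [2, 3, 4, 5, 6] (2->10, 3->17, 4->20, 5->14, 6->6), giving [10, 17, 20, 14, 6].

[10, 17, 20, 14, 6]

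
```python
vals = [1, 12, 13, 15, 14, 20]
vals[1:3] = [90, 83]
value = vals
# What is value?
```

vals starts as [1, 12, 13, 15, 14, 20] (length 6). The slice vals[1:3] covers indices [1, 2] with values [12, 13]. Replacing that slice with [90, 83] (same length) produces [1, 90, 83, 15, 14, 20].

[1, 90, 83, 15, 14, 20]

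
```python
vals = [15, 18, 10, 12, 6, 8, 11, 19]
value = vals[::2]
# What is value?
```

vals has length 8. The slice vals[::2] selects indices [0, 2, 4, 6] (0->15, 2->10, 4->6, 6->11), giving [15, 10, 6, 11].

[15, 10, 6, 11]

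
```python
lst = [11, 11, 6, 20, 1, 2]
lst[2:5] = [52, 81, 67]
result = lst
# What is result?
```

lst starts as [11, 11, 6, 20, 1, 2] (length 6). The slice lst[2:5] covers indices [2, 3, 4] with values [6, 20, 1]. Replacing that slice with [52, 81, 67] (same length) produces [11, 11, 52, 81, 67, 2].

[11, 11, 52, 81, 67, 2]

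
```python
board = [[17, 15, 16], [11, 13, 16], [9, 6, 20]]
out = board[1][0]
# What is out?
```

board[1] = [11, 13, 16]. Taking column 0 of that row yields 11.

11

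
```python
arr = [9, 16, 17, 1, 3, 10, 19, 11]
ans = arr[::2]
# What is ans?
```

arr has length 8. The slice arr[::2] selects indices [0, 2, 4, 6] (0->9, 2->17, 4->3, 6->19), giving [9, 17, 3, 19].

[9, 17, 3, 19]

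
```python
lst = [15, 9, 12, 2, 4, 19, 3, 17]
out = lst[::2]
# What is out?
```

lst has length 8. The slice lst[::2] selects indices [0, 2, 4, 6] (0->15, 2->12, 4->4, 6->3), giving [15, 12, 4, 3].

[15, 12, 4, 3]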